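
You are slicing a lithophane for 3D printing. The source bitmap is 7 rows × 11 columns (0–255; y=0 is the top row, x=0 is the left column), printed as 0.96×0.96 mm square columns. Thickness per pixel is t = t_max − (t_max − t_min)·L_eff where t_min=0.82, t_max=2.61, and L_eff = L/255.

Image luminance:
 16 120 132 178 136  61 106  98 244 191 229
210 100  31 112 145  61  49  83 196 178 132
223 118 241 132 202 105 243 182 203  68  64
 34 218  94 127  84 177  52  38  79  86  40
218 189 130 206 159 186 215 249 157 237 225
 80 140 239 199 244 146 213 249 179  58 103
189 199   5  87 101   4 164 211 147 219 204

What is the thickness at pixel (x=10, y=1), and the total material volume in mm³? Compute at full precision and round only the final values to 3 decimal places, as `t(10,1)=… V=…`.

t(10,1)=1.683 V=112.959

span = t_max - t_min = 2.61 - 0.82 = 1.790
L(10,1) = 132, L_eff = 132/255 = 0.517647
t(10,1) = 2.61 - 1.790·0.517647 = 1.683
Σt over all 7·11 pixels = 122.568
V = pitch²·Σt = 0.96²·122.568 = 112.959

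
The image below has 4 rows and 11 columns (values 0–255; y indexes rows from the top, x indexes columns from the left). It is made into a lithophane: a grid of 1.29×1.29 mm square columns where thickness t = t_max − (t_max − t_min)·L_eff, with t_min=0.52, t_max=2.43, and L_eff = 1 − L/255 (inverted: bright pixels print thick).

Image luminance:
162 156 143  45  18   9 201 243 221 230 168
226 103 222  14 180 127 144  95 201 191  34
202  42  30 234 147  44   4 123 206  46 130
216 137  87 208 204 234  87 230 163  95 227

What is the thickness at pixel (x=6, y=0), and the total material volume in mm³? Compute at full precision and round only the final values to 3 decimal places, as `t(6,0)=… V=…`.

t(6,0)=2.026 V=115.716

span = t_max - t_min = 2.43 - 0.52 = 1.910
L(6,0) = 201, L_eff = 1 - 201/255 = 0.211765 (inverted)
t(6,0) = 2.43 - 1.910·0.211765 = 2.026
Σt over all 4·11 pixels = 1773179/25500 ≈ 69.5364314
V = pitch²·Σt = 1.29²·1773179/25500 = 115.716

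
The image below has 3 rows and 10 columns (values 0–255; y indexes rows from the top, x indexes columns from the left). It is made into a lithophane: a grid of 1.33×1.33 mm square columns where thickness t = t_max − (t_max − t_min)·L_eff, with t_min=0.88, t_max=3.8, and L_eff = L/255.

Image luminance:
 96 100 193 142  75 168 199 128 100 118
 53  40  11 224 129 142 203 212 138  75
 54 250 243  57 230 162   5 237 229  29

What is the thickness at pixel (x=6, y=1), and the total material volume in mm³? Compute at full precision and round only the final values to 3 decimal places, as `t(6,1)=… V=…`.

t(6,1)=1.475 V=119.781

span = t_max - t_min = 3.8 - 0.88 = 2.920
L(6,1) = 203, L_eff = 203/255 = 0.796078
t(6,1) = 3.8 - 2.920·0.796078 = 1.475
Σt over all 3·10 pixels = 431684/6375 ≈ 67.7151373
V = pitch²·Σt = 1.33²·431684/6375 = 119.781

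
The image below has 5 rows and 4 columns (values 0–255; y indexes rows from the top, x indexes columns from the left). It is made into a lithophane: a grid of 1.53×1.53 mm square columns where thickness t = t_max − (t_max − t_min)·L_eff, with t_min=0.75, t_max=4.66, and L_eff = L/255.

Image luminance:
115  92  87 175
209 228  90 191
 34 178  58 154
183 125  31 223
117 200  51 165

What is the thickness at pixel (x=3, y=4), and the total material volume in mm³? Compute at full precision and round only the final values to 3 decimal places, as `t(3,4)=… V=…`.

span = t_max - t_min = 4.66 - 0.75 = 3.910
L(3,4) = 165, L_eff = 165/255 = 0.647059
t(3,4) = 4.66 - 3.910·0.647059 = 2.130
Σt over all 5·4 pixels = 51.708
V = pitch²·Σt = 1.53²·51.708 = 121.043

t(3,4)=2.130 V=121.043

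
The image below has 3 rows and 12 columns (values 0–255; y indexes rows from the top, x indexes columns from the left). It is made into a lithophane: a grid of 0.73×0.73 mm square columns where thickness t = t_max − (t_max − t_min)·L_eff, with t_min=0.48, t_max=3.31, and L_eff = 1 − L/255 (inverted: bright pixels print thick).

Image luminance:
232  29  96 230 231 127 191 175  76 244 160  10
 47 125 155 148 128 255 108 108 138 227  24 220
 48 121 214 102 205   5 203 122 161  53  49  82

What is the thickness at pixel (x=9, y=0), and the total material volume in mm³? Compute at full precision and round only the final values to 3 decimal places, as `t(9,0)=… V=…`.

span = t_max - t_min = 3.31 - 0.48 = 2.830
L(9,0) = 244, L_eff = 1 - 244/255 = 0.043137 (inverted)
t(9,0) = 3.31 - 2.830·0.043137 = 3.188
Σt over all 3·12 pixels = 1812907/25500 ≈ 71.0943922
V = pitch²·Σt = 0.73²·1812907/25500 = 37.886

t(9,0)=3.188 V=37.886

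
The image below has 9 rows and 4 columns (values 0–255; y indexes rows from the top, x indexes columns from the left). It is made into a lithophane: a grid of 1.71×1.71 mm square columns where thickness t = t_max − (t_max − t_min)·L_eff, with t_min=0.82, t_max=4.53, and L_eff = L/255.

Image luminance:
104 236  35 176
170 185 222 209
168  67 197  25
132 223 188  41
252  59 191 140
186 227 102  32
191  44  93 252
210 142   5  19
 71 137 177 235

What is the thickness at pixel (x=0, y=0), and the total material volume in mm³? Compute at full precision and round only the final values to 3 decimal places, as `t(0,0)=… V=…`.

t(0,0)=3.017 V=258.065

span = t_max - t_min = 4.53 - 0.82 = 3.710
L(0,0) = 104, L_eff = 104/255 = 0.407843
t(0,0) = 4.53 - 3.710·0.407843 = 3.017
Σt over all 9·4 pixels = 2250487/25500 ≈ 88.2543922
V = pitch²·Σt = 1.71²·2250487/25500 = 258.065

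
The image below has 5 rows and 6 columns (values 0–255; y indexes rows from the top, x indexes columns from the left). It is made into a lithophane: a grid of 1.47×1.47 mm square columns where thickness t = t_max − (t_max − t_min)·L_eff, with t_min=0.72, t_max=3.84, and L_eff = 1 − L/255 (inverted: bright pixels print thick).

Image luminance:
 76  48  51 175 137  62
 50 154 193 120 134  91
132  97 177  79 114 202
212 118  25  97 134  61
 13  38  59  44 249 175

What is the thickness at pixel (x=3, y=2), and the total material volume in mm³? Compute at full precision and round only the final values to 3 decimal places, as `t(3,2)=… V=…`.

span = t_max - t_min = 3.84 - 0.72 = 3.120
L(3,2) = 79, L_eff = 1 - 79/255 = 0.690196 (inverted)
t(3,2) = 3.84 - 3.120·0.690196 = 1.687
Σt over all 5·6 pixels = 132142/2125 ≈ 62.1844706
V = pitch²·Σt = 1.47²·132142/2125 = 134.374

t(3,2)=1.687 V=134.374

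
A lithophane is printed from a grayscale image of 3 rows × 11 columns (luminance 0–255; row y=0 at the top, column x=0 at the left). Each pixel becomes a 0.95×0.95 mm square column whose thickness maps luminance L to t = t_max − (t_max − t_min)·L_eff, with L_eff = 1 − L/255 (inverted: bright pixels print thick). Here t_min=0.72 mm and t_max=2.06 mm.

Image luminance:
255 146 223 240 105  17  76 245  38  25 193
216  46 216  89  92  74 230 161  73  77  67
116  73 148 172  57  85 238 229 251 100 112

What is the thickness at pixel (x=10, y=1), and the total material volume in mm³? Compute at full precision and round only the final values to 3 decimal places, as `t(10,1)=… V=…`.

t(10,1)=1.072 V=42.714

span = t_max - t_min = 2.06 - 0.72 = 1.340
L(10,1) = 67, L_eff = 1 - 67/255 = 0.737255 (inverted)
t(10,1) = 2.06 - 1.340·0.737255 = 1.072
Σt over all 3·11 pixels = 40229/850 ≈ 47.3282353
V = pitch²·Σt = 0.95²·40229/850 = 42.714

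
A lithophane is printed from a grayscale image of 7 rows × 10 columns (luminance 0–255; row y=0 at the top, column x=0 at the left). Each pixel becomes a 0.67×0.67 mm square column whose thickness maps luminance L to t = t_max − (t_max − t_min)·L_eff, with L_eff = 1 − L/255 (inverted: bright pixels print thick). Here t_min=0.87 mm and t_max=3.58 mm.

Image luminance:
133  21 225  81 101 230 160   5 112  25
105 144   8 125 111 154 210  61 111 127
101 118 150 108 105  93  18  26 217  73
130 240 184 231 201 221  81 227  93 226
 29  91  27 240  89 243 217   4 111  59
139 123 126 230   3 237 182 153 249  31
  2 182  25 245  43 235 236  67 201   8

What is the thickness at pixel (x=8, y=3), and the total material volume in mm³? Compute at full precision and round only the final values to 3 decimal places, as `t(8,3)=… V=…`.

t(8,3)=1.858 V=69.888

span = t_max - t_min = 3.58 - 0.87 = 2.710
L(8,3) = 93, L_eff = 1 - 93/255 = 0.635294 (inverted)
t(8,3) = 3.58 - 2.710·0.635294 = 1.858
Σt over all 7·10 pixels = 1323333/8500 ≈ 155.6862353
V = pitch²·Σt = 0.67²·1323333/8500 = 69.888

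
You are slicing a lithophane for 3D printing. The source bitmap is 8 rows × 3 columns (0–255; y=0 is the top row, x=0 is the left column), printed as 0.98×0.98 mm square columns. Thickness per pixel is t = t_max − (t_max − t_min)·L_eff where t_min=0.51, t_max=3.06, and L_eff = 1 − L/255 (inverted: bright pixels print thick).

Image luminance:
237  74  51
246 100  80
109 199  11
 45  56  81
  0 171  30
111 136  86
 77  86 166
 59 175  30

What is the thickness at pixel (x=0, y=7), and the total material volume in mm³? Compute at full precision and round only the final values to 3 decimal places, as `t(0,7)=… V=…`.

t(0,7)=1.100 V=34.959

span = t_max - t_min = 3.06 - 0.51 = 2.550
L(0,7) = 59, L_eff = 1 - 59/255 = 0.768627 (inverted)
t(0,7) = 3.06 - 2.550·0.768627 = 1.100
Σt over all 8·3 pixels = 36.4
V = pitch²·Σt = 0.98²·36.4 = 34.959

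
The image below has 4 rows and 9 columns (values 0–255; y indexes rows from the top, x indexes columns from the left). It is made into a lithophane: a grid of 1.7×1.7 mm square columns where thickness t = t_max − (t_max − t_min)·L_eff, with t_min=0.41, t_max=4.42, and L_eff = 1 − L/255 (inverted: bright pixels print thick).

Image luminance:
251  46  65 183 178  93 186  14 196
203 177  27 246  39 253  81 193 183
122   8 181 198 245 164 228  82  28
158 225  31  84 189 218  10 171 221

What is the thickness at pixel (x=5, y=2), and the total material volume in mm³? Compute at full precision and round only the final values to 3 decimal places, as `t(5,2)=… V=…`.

span = t_max - t_min = 4.42 - 0.41 = 4.010
L(5,2) = 164, L_eff = 1 - 164/255 = 0.356863 (inverted)
t(5,2) = 4.42 - 4.010·0.356863 = 2.989
Σt over all 4·9 pixels = 2452357/25500 ≈ 96.1708627
V = pitch²·Σt = 1.7²·2452357/25500 = 277.934

t(5,2)=2.989 V=277.934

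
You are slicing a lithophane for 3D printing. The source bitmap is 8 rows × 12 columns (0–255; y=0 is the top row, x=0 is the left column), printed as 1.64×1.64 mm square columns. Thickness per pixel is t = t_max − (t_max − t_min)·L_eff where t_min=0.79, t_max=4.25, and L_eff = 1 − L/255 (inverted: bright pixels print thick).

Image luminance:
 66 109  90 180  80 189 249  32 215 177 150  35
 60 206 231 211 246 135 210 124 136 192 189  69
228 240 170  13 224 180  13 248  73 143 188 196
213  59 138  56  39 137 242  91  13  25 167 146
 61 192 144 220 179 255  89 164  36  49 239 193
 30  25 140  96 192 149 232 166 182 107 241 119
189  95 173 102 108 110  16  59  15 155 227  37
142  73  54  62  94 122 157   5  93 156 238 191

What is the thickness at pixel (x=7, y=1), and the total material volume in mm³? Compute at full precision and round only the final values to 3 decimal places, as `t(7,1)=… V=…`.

t(7,1)=2.473 V=678.258

span = t_max - t_min = 4.25 - 0.79 = 3.460
L(7,1) = 124, L_eff = 1 - 124/255 = 0.513725 (inverted)
t(7,1) = 4.25 - 3.460·0.513725 = 2.473
Σt over all 8·12 pixels = 535878/2125 ≈ 252.1778824
V = pitch²·Σt = 1.64²·535878/2125 = 678.258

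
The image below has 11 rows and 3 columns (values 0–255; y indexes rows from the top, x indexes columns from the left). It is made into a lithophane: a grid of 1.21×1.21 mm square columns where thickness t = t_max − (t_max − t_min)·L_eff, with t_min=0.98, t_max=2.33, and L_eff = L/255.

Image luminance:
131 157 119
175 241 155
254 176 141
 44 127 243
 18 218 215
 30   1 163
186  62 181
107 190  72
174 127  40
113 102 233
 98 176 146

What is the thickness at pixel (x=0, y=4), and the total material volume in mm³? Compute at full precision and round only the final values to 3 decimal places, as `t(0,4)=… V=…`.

span = t_max - t_min = 2.33 - 0.98 = 1.350
L(0,4) = 18, L_eff = 18/255 = 0.070588
t(0,4) = 2.33 - 1.350·0.070588 = 2.235
Σt over all 11·3 pixels = 44589/850 ≈ 52.4576471
V = pitch²·Σt = 1.21²·44589/850 = 76.803

t(0,4)=2.235 V=76.803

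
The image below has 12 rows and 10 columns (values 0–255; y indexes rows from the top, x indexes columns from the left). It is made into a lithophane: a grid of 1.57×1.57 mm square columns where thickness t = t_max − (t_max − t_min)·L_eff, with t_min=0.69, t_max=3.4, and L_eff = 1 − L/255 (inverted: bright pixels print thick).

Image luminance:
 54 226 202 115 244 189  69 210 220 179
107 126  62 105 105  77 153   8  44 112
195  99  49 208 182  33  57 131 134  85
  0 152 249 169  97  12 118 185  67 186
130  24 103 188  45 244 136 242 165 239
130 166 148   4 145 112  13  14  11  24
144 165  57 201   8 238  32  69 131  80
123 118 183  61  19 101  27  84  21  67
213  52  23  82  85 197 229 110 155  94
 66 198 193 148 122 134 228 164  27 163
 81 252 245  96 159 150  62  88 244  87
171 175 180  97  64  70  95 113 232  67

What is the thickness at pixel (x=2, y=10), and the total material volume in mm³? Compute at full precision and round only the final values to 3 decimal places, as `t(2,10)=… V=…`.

t(2,10)=3.294 V=587.545

span = t_max - t_min = 3.4 - 0.69 = 2.710
L(2,10) = 245, L_eff = 1 - 245/255 = 0.039216 (inverted)
t(2,10) = 3.4 - 2.710·0.039216 = 3.294
Σt over all 12·10 pixels = 3039149/12750 ≈ 238.3646275
V = pitch²·Σt = 1.57²·3039149/12750 = 587.545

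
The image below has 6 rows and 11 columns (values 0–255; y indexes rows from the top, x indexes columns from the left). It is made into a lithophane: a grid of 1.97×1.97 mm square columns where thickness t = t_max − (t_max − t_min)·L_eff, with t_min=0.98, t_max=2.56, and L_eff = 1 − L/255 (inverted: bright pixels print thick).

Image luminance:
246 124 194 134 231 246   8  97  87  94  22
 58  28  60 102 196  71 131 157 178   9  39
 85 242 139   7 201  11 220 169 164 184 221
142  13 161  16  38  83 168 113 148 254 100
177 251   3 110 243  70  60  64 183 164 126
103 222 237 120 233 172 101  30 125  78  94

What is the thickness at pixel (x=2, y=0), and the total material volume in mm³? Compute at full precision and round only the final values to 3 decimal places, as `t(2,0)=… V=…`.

t(2,0)=2.182 V=451.972

span = t_max - t_min = 2.56 - 0.98 = 1.580
L(2,0) = 194, L_eff = 1 - 194/255 = 0.239216 (inverted)
t(2,0) = 2.56 - 1.580·0.239216 = 2.182
Σt over all 6·11 pixels = 1484873/12750 ≈ 116.4606275
V = pitch²·Σt = 1.97²·1484873/12750 = 451.972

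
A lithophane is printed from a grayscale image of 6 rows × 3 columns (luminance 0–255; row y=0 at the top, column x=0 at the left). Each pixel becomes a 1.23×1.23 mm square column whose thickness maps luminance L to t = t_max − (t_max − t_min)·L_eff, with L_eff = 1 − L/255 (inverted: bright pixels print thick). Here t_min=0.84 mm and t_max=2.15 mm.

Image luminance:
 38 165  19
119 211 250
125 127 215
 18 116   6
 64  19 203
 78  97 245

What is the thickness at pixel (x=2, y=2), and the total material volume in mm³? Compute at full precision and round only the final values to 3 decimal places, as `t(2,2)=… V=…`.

t(2,2)=1.945 V=39.313

span = t_max - t_min = 2.15 - 0.84 = 1.310
L(2,2) = 215, L_eff = 1 - 215/255 = 0.156863 (inverted)
t(2,2) = 2.15 - 1.310·0.156863 = 1.945
Σt over all 6·3 pixels = 1767/68 ≈ 25.9852941
V = pitch²·Σt = 1.23²·1767/68 = 39.313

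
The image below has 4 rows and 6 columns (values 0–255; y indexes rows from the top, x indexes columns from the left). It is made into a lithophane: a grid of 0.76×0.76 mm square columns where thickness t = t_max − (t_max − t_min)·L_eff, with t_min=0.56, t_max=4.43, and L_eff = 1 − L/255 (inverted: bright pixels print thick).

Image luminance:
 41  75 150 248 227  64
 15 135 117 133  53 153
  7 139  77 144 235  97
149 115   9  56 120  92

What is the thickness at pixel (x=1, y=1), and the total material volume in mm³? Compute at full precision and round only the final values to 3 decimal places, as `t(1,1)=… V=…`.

span = t_max - t_min = 4.43 - 0.56 = 3.870
L(1,1) = 135, L_eff = 1 - 135/255 = 0.470588 (inverted)
t(1,1) = 4.43 - 3.870·0.470588 = 2.609
Σt over all 4·6 pixels = 456219/8500 ≈ 53.6728235
V = pitch²·Σt = 0.76²·456219/8500 = 31.001

t(1,1)=2.609 V=31.001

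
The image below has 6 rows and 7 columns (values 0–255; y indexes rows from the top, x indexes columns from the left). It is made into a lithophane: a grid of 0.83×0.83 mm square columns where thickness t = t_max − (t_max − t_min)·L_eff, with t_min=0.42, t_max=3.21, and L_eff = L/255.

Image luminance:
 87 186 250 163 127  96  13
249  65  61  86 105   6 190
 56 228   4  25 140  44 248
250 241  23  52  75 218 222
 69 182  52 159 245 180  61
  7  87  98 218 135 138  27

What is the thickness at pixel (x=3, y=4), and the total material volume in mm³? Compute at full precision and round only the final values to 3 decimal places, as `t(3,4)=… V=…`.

t(3,4)=1.470 V=53.924

span = t_max - t_min = 3.21 - 0.42 = 2.790
L(3,4) = 159, L_eff = 159/255 = 0.623529
t(3,4) = 3.21 - 2.790·0.623529 = 1.470
Σt over all 6·7 pixels = 78.276
V = pitch²·Σt = 0.83²·78.276 = 53.924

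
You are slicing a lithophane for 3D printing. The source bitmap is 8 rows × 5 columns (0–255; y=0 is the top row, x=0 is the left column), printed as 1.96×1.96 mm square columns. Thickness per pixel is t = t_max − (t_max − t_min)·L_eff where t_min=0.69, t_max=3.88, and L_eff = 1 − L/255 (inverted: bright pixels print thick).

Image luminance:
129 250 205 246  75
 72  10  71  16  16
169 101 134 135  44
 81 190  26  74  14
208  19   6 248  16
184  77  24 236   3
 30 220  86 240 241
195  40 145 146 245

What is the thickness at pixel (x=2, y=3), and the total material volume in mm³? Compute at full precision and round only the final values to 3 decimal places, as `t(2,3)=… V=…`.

t(2,3)=1.015 V=330.313

span = t_max - t_min = 3.88 - 0.69 = 3.190
L(2,3) = 26, L_eff = 1 - 26/255 = 0.898039 (inverted)
t(2,3) = 3.88 - 3.190·0.898039 = 1.015
Σt over all 8·5 pixels = 2192573/25500 ≈ 85.9832549
V = pitch²·Σt = 1.96²·2192573/25500 = 330.313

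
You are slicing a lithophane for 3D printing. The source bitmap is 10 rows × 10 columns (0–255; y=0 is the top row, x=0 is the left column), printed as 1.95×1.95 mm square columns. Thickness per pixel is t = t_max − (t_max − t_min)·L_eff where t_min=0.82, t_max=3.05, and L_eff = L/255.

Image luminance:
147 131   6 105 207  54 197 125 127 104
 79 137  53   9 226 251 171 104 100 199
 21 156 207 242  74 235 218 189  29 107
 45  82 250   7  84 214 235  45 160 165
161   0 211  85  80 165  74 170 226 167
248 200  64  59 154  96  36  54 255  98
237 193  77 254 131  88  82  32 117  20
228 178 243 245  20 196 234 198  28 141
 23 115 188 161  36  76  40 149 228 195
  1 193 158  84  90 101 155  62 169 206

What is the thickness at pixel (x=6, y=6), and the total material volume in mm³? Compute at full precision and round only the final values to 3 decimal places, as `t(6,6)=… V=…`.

span = t_max - t_min = 3.05 - 0.82 = 2.230
L(6,6) = 82, L_eff = 82/255 = 0.321569
t(6,6) = 3.05 - 2.230·0.321569 = 2.333
Σt over all 10·10 pixels = 401487/2125 ≈ 188.9350588
V = pitch²·Σt = 1.95²·401487/2125 = 718.426

t(6,6)=2.333 V=718.426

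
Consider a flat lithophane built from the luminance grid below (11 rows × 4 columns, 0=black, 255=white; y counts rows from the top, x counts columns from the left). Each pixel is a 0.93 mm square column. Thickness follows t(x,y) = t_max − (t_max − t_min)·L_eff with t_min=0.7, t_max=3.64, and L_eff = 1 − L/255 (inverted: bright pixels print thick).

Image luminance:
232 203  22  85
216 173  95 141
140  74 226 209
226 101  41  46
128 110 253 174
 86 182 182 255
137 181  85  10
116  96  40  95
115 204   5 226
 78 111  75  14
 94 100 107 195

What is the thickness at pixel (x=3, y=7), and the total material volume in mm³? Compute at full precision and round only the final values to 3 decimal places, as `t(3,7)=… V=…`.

t(3,7)=1.795 V=83.319

span = t_max - t_min = 3.64 - 0.7 = 2.940
L(3,7) = 95, L_eff = 1 - 95/255 = 0.627451 (inverted)
t(3,7) = 3.64 - 2.940·0.627451 = 1.795
Σt over all 11·4 pixels = 204708/2125 ≈ 96.3331765
V = pitch²·Σt = 0.93²·204708/2125 = 83.319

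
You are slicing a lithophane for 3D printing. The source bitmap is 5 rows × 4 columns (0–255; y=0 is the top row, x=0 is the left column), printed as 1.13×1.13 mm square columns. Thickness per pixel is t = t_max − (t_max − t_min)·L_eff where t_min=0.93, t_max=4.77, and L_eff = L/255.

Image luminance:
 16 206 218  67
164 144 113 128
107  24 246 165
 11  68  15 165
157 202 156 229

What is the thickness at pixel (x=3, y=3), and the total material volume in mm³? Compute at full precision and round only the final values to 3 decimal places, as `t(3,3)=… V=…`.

t(3,3)=2.285 V=71.803

span = t_max - t_min = 4.77 - 0.93 = 3.840
L(3,3) = 165, L_eff = 165/255 = 0.647059
t(3,3) = 4.77 - 3.840·0.647059 = 2.285
Σt over all 5·4 pixels = 56.232
V = pitch²·Σt = 1.13²·56.232 = 71.803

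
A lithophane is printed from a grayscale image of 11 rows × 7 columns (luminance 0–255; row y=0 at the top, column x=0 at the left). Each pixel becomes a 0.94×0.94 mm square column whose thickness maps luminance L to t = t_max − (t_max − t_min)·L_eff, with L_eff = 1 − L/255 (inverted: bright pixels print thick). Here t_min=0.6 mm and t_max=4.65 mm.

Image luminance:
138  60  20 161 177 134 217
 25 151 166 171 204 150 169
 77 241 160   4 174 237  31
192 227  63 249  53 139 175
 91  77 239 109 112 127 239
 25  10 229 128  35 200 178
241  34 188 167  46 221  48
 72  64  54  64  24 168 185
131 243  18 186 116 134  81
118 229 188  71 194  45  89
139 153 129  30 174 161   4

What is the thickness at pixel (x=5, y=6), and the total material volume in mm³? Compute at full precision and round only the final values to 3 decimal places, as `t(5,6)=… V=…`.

t(5,6)=4.110 V=180.780

span = t_max - t_min = 4.65 - 0.6 = 4.050
L(5,6) = 221, L_eff = 1 - 221/255 = 0.133333 (inverted)
t(5,6) = 4.65 - 4.050·0.133333 = 4.110
Σt over all 11·7 pixels = 347811/1700 ≈ 204.5947059
V = pitch²·Σt = 0.94²·347811/1700 = 180.780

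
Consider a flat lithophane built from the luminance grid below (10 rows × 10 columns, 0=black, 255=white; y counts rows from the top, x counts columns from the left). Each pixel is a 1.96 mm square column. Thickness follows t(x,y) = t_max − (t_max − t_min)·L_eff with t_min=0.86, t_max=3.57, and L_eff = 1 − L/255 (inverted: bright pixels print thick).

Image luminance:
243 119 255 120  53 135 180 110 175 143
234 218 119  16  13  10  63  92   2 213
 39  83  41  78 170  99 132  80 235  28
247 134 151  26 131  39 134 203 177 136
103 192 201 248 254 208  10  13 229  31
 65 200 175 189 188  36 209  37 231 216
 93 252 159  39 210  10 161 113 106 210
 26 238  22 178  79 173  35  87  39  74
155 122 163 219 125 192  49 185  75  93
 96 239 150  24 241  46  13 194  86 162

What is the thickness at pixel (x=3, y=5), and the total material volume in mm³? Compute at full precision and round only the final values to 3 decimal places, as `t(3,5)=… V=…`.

span = t_max - t_min = 3.57 - 0.86 = 2.710
L(3,5) = 189, L_eff = 1 - 189/255 = 0.258824 (inverted)
t(3,5) = 3.57 - 2.710·0.258824 = 2.869
Σt over all 10·10 pixels = 1418431/6375 ≈ 222.4989804
V = pitch²·Σt = 1.96²·1418431/6375 = 854.752

t(3,5)=2.869 V=854.752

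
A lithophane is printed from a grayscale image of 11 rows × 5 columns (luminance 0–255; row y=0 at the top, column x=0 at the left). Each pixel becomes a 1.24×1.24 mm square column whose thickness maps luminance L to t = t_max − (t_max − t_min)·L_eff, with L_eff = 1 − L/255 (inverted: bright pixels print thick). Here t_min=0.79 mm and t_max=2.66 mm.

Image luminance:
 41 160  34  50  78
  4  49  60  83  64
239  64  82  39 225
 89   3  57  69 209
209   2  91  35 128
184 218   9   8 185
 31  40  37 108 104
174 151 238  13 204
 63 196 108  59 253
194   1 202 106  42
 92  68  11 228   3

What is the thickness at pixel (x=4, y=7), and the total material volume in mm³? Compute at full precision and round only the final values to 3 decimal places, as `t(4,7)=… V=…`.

span = t_max - t_min = 2.66 - 0.79 = 1.870
L(4,7) = 204, L_eff = 1 - 204/255 = 0.200000 (inverted)
t(4,7) = 2.66 - 1.870·0.200000 = 2.286
Σt over all 11·5 pixels = 125609/1500 ≈ 83.7393333
V = pitch²·Σt = 1.24²·125609/1500 = 128.758

t(4,7)=2.286 V=128.758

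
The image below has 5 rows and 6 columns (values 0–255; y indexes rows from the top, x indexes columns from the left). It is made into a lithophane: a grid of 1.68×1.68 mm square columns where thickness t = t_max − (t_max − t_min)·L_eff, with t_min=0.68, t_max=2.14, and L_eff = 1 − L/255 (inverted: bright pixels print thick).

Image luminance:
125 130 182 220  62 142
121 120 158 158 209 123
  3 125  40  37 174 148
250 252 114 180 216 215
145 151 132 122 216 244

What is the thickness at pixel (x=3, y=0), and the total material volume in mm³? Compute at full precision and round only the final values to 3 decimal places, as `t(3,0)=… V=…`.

t(3,0)=1.940 V=130.522

span = t_max - t_min = 2.14 - 0.68 = 1.460
L(3,0) = 220, L_eff = 1 - 220/255 = 0.137255 (inverted)
t(3,0) = 2.14 - 1.460·0.137255 = 1.940
Σt over all 5·6 pixels = 294811/6375 ≈ 46.2448627
V = pitch²·Σt = 1.68²·294811/6375 = 130.522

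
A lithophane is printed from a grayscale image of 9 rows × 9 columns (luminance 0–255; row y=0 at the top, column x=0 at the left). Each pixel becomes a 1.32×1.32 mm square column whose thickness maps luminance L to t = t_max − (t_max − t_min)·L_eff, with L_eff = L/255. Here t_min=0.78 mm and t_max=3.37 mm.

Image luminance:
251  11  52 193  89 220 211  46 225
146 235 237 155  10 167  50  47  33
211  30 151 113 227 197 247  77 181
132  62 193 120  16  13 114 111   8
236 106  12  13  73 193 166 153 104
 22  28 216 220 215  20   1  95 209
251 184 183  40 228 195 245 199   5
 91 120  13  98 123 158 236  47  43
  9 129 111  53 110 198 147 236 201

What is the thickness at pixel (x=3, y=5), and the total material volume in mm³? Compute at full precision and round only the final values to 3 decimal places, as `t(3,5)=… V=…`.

span = t_max - t_min = 3.37 - 0.78 = 2.590
L(3,5) = 220, L_eff = 220/255 = 0.862745
t(3,5) = 3.37 - 2.590·0.862745 = 1.135
Σt over all 9·9 pixels = 4288891/25500 ≈ 168.1918039
V = pitch²·Σt = 1.32²·4288891/25500 = 293.057

t(3,5)=1.135 V=293.057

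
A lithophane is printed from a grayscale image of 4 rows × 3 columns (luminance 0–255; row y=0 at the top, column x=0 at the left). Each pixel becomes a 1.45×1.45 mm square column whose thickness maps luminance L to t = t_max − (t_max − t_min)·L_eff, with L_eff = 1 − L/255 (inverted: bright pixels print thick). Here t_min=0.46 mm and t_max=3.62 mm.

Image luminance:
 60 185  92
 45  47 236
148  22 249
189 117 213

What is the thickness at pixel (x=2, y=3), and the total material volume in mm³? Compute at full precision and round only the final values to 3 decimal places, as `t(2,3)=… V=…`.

t(2,3)=3.100 V=53.371

span = t_max - t_min = 3.62 - 0.46 = 3.160
L(2,3) = 213, L_eff = 1 - 213/255 = 0.164706 (inverted)
t(2,3) = 3.62 - 3.160·0.164706 = 3.100
Σt over all 4·3 pixels = 161827/6375 ≈ 25.3846275
V = pitch²·Σt = 1.45²·161827/6375 = 53.371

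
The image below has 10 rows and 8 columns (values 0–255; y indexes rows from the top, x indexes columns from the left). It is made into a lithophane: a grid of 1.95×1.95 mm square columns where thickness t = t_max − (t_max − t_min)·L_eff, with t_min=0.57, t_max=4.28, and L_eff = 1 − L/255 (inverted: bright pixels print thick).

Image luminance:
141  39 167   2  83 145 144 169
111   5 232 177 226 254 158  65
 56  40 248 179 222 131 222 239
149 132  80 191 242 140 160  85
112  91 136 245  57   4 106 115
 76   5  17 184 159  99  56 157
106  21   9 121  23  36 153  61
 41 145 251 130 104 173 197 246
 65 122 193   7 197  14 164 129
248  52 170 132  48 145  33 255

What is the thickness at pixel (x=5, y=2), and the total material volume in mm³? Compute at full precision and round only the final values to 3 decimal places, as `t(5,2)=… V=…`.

span = t_max - t_min = 4.28 - 0.57 = 3.710
L(5,2) = 131, L_eff = 1 - 131/255 = 0.486275 (inverted)
t(5,2) = 4.28 - 3.710·0.486275 = 2.476
Σt over all 10·8 pixels = 407427/2125 ≈ 191.7303529
V = pitch²·Σt = 1.95²·407427/2125 = 729.055

t(5,2)=2.476 V=729.055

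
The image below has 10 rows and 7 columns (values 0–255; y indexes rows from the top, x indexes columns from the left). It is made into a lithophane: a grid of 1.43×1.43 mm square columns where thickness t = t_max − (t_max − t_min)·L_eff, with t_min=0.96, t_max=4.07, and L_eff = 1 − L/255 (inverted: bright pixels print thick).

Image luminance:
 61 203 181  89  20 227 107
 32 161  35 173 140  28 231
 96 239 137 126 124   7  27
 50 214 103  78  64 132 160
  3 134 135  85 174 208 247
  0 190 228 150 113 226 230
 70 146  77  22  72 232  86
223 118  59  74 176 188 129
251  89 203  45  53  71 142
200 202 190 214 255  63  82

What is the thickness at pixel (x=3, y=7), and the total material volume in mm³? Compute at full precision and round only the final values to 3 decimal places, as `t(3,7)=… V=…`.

span = t_max - t_min = 4.07 - 0.96 = 3.110
L(3,7) = 74, L_eff = 1 - 74/255 = 0.709804 (inverted)
t(3,7) = 4.07 - 3.110·0.709804 = 1.863
Σt over all 10·7 pixels = 45437/255 ≈ 178.1843137
V = pitch²·Σt = 1.43²·45437/255 = 364.369

t(3,7)=1.863 V=364.369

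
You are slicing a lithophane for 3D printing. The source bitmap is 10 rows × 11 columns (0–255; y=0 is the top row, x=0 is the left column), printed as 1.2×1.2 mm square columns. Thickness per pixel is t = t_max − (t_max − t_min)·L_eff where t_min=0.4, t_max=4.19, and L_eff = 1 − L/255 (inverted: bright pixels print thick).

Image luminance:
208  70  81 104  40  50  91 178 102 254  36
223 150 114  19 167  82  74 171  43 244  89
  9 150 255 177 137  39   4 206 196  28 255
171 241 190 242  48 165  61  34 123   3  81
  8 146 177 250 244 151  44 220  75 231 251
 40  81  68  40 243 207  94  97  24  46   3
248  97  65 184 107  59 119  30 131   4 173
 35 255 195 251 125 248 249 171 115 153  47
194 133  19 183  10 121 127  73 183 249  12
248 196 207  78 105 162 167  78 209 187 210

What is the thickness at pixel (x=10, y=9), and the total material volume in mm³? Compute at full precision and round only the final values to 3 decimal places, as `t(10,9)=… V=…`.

span = t_max - t_min = 4.19 - 0.4 = 3.790
L(10,9) = 210, L_eff = 1 - 210/255 = 0.176471 (inverted)
t(10,9) = 4.19 - 3.790·0.176471 = 3.521
Σt over all 10·11 pixels = 6563303/25500 ≈ 257.3844314
V = pitch²·Σt = 1.2²·6563303/25500 = 370.634

t(10,9)=3.521 V=370.634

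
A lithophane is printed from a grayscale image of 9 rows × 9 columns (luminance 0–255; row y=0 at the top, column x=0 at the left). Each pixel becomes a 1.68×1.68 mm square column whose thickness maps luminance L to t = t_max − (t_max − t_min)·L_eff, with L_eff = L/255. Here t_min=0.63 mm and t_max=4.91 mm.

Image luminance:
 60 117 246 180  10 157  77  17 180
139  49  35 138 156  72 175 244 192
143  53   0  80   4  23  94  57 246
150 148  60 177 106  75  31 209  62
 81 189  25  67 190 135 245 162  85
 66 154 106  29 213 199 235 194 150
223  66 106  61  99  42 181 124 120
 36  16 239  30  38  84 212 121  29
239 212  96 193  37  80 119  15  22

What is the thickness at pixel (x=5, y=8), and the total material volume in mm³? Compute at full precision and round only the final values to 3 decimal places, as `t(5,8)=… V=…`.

t(5,8)=3.567 V=680.658

span = t_max - t_min = 4.91 - 0.63 = 4.280
L(5,8) = 80, L_eff = 80/255 = 0.313725
t(5,8) = 4.91 - 4.280·0.313725 = 3.567
Σt over all 9·9 pixels = 2049883/8500 ≈ 241.1627059
V = pitch²·Σt = 1.68²·2049883/8500 = 680.658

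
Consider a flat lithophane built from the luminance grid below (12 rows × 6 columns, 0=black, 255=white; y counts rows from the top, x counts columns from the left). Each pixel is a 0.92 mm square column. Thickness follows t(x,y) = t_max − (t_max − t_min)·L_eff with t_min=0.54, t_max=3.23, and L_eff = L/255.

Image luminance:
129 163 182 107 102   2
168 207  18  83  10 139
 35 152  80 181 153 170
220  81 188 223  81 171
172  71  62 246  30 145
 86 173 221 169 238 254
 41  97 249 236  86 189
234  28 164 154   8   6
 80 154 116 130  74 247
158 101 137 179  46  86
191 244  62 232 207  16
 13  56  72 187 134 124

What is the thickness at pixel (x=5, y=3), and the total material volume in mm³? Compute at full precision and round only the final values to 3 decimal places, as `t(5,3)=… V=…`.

t(5,3)=1.426 V=112.463

span = t_max - t_min = 3.23 - 0.54 = 2.690
L(5,3) = 171, L_eff = 171/255 = 0.670588
t(5,3) = 3.23 - 2.690·0.670588 = 1.426
Σt over all 12·6 pixels = 112941/850 ≈ 132.8717647
V = pitch²·Σt = 0.92²·112941/850 = 112.463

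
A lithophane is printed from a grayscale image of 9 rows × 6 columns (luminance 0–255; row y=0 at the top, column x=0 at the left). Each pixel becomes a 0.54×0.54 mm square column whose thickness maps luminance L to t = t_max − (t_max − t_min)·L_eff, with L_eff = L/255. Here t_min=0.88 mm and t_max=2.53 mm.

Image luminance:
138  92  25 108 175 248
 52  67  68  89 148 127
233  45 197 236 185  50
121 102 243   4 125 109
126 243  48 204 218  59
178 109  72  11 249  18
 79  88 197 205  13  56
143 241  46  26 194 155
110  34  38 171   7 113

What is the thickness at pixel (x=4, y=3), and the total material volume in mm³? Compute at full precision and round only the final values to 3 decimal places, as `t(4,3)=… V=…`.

span = t_max - t_min = 2.53 - 0.88 = 1.650
L(4,3) = 125, L_eff = 125/255 = 0.490196
t(4,3) = 2.53 - 1.650·0.490196 = 1.721
Σt over all 9·6 pixels = 40359/425 ≈ 94.9623529
V = pitch²·Σt = 0.54²·40359/425 = 27.691

t(4,3)=1.721 V=27.691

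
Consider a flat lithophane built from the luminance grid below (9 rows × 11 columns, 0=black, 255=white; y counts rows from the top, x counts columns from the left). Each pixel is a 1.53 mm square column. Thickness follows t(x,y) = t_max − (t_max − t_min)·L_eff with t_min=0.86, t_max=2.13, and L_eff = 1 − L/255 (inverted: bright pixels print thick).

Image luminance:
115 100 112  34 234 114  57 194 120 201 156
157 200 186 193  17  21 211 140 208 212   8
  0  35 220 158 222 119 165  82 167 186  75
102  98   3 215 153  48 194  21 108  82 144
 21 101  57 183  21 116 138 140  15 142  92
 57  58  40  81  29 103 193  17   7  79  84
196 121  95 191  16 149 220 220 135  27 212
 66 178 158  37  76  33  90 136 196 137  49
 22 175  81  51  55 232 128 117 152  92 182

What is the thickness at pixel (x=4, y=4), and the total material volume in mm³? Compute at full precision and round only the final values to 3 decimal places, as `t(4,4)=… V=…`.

t(4,4)=0.965 V=332.049

span = t_max - t_min = 2.13 - 0.86 = 1.270
L(4,4) = 21, L_eff = 1 - 21/255 = 0.917647 (inverted)
t(4,4) = 2.13 - 1.270·0.917647 = 0.965
Σt over all 9·11 pixels = 904273/6375 ≈ 141.8467451
V = pitch²·Σt = 1.53²·904273/6375 = 332.049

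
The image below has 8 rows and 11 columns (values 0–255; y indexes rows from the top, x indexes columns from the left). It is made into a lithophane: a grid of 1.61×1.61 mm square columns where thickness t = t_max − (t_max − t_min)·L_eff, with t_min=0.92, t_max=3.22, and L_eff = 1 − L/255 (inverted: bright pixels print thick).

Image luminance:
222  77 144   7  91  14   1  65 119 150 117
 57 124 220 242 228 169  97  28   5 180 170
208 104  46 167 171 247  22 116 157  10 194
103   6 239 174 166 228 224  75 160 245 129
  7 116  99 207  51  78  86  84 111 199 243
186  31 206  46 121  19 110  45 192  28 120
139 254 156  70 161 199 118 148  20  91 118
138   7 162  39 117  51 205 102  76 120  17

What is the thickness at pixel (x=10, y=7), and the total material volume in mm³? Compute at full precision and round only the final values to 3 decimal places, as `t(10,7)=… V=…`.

t(10,7)=1.073 V=457.939

span = t_max - t_min = 3.22 - 0.92 = 2.300
L(10,7) = 17, L_eff = 1 - 17/255 = 0.933333 (inverted)
t(10,7) = 3.22 - 2.300·0.933333 = 1.073
Σt over all 8·11 pixels = 150167/850 ≈ 176.6670588
V = pitch²·Σt = 1.61²·150167/850 = 457.939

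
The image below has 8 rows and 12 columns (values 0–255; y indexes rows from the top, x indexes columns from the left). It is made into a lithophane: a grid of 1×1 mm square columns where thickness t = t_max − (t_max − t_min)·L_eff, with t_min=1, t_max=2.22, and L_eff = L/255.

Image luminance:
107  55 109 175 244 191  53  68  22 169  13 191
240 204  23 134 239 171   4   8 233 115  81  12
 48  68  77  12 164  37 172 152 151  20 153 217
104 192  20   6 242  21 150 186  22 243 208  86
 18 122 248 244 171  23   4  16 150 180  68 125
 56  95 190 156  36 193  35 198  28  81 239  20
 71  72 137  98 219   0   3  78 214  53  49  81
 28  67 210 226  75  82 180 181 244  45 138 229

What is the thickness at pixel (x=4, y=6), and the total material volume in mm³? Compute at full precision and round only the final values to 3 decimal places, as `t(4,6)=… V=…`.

span = t_max - t_min = 2.22 - 1 = 1.220
L(4,6) = 219, L_eff = 219/255 = 0.858824
t(4,6) = 2.22 - 1.220·0.858824 = 1.172
Σt over all 8·12 pixels = 340152/2125 ≈ 160.0715294
V = pitch²·Σt = 1²·340152/2125 = 160.072

t(4,6)=1.172 V=160.072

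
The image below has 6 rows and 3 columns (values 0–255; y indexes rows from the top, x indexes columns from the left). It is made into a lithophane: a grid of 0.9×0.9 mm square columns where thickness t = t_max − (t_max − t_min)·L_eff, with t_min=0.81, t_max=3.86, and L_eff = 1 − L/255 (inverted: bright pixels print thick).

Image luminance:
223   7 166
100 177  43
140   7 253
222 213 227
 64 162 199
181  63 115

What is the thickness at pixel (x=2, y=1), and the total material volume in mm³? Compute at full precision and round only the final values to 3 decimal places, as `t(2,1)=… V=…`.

t(2,1)=1.324 V=36.631

span = t_max - t_min = 3.86 - 0.81 = 3.050
L(2,1) = 43, L_eff = 1 - 43/255 = 0.831373 (inverted)
t(2,1) = 3.86 - 3.050·0.831373 = 1.324
Σt over all 6·3 pixels = 3844/85 ≈ 45.2235294
V = pitch²·Σt = 0.9²·3844/85 = 36.631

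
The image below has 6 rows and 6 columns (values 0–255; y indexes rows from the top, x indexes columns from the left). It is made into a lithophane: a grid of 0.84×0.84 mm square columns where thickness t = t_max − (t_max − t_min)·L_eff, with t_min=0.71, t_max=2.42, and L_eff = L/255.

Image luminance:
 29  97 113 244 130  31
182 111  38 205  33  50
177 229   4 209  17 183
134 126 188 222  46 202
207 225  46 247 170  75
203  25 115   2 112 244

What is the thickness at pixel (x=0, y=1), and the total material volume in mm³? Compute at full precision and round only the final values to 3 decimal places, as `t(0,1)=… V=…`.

span = t_max - t_min = 2.42 - 0.71 = 1.710
L(0,1) = 182, L_eff = 182/255 = 0.713725
t(0,1) = 2.42 - 1.710·0.713725 = 1.200
Σt over all 6·6 pixels = 474273/8500 ≈ 55.7968235
V = pitch²·Σt = 0.84²·474273/8500 = 39.370

t(0,1)=1.200 V=39.370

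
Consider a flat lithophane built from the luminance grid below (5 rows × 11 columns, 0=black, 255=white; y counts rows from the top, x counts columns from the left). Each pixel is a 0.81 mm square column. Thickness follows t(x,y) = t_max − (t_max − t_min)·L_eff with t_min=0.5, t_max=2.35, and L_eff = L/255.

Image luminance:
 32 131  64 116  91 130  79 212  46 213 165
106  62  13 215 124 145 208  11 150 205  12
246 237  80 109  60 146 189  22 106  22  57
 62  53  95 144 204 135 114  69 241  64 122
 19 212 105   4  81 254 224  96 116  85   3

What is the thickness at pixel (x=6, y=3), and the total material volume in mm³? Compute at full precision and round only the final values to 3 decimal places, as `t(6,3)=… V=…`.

t(6,3)=1.523 V=54.785

span = t_max - t_min = 2.35 - 0.5 = 1.850
L(6,3) = 114, L_eff = 114/255 = 0.447059
t(6,3) = 2.35 - 1.850·0.447059 = 1.523
Σt over all 5·11 pixels = 141951/1700 ≈ 83.5005882
V = pitch²·Σt = 0.81²·141951/1700 = 54.785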